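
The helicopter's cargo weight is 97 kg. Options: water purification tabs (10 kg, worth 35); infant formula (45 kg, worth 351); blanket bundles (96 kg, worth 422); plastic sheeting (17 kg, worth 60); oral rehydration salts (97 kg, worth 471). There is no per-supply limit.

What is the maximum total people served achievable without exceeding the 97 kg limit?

702

2×infant formula uses 90 of the 97 kg and totals 702.
Nothing else within 97 kg beats 702.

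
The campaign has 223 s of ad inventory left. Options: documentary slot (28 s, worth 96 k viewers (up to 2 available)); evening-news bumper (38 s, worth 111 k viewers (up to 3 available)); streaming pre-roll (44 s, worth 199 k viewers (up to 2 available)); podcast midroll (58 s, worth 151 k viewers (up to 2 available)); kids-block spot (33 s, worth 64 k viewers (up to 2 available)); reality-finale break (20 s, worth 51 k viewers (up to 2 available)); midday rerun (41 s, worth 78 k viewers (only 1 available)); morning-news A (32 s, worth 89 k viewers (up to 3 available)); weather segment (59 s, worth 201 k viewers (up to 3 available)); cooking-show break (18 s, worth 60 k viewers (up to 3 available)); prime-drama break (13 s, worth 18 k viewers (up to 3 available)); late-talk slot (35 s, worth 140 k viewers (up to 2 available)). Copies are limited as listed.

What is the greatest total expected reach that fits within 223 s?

894

The ratio heuristic lands on 2×documentary slot + 2×streaming pre-roll + 2×late-talk slot (870) but leaves 9 s idle.
Replace documentary slot with 2×cooking-show break: the trade gains 24 net, giving 894 at 222 s.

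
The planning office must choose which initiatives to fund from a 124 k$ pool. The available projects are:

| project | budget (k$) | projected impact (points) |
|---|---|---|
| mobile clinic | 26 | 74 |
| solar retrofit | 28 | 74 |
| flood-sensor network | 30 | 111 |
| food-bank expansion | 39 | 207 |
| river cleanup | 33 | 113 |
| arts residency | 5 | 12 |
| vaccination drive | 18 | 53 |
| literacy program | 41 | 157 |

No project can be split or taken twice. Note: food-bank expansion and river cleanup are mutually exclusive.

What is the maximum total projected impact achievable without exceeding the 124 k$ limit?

A density-first pass picks flood-sensor network + food-bank expansion + arts residency + literacy program — 487 at 115 k$.
Dropping flood-sensor network and arts residency frees 35 k$; slotting in mobile clinic + vaccination drive (44 k$) lifts the total to 491 at 124 k$.

491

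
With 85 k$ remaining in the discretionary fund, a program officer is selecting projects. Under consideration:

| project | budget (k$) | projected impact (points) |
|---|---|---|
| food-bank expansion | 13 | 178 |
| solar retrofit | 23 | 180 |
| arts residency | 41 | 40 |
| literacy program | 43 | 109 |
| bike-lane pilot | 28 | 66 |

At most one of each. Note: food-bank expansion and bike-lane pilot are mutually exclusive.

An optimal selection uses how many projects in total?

3

The maximum projected impact within 85 k$ is 467.
One optimal bundle: food-bank expansion + solar retrofit + literacy program (79 k$).
All optima have 3 projects.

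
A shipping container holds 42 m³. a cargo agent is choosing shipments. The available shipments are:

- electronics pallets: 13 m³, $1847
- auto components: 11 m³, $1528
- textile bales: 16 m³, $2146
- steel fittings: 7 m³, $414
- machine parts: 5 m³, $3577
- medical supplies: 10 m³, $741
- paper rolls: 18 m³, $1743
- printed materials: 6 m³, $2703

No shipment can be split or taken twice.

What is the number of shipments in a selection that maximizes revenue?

4

Optimal total is 10273.
One optimal bundle: electronics pallets + textile bales + machine parts + printed materials (40 m³).
Every optimal selection uses 4 shipments.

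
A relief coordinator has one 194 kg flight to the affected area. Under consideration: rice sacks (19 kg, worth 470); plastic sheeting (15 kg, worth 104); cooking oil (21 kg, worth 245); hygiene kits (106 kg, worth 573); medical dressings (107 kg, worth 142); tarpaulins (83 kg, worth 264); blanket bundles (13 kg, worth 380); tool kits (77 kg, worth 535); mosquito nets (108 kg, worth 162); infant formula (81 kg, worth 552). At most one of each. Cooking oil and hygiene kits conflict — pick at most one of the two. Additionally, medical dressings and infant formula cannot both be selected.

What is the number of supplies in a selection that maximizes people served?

4

The maximum people served within 194 kg is 1937.
rice sacks + blanket bundles + tool kits + infant formula hits 1937 at 190 kg.
Every optimal selection uses 4 supplies.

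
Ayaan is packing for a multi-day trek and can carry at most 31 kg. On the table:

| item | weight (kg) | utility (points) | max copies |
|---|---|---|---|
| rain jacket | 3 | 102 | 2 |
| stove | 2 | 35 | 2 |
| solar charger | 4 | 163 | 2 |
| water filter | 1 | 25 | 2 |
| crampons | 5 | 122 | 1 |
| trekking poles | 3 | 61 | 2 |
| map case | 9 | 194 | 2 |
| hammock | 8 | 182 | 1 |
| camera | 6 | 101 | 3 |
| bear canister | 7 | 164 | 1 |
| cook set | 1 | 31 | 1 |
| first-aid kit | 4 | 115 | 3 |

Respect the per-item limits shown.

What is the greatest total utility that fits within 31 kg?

997

A density-first pass picks 2×rain jacket + stove + 2×solar charger + 2×water filter + cook set + 3×first-aid kit — 991 at 31 kg.
Replace stove and 2×water filter and cook set with crampons: the trade gains 6 net, giving 997 at 31 kg.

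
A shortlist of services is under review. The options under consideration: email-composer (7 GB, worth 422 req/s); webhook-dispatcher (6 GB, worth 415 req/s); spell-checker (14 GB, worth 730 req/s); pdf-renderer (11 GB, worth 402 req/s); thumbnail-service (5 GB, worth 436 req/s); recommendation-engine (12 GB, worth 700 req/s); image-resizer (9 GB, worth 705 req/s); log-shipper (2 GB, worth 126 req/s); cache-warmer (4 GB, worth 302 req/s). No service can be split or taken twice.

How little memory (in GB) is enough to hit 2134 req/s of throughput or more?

Look for the lowest-memory combination reaching 2134.
Taking thumbnail-service + recommendation-engine + image-resizer + cache-warmer gives 2143 (≥ 2134) for 30 GB.
Below 30 GB the best achievable stays under 2134.

30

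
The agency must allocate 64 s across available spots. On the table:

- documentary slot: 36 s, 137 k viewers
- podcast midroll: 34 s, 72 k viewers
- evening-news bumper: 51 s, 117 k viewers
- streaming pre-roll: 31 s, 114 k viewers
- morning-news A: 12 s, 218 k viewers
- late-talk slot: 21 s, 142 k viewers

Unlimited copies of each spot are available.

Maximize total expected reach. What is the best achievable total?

Best packing: 5×morning-news A — 60 s, 1090 total.
Every other selection either busts 64 s or fails to beat 1090.

1090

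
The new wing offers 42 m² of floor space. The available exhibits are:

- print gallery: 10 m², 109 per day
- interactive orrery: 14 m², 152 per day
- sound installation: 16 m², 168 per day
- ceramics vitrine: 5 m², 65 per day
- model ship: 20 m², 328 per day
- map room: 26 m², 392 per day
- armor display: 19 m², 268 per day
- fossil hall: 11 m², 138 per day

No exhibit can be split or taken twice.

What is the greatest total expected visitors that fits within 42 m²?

596

Density check — model ship 16.40, map room 15.08, armor display 14.11 are the best per m².
Model ship + armor display uses 39 of the 42 m² and totals 596.
Nothing else within 42 m² beats 596.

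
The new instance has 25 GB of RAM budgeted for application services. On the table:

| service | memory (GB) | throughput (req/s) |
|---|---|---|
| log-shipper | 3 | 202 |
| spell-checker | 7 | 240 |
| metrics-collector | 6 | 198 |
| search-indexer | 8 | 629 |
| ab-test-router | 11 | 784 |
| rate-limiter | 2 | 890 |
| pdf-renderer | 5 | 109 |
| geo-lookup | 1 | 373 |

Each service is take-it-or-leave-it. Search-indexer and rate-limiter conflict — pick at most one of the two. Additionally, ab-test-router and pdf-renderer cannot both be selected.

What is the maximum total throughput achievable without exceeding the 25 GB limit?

2489

Log-shipper + spell-checker + ab-test-router + rate-limiter + geo-lookup uses 24 of the 25 GB and totals 2489.
Runner-up log-shipper + metrics-collector + ab-test-router + rate-limiter + geo-lookup tops out at 2447.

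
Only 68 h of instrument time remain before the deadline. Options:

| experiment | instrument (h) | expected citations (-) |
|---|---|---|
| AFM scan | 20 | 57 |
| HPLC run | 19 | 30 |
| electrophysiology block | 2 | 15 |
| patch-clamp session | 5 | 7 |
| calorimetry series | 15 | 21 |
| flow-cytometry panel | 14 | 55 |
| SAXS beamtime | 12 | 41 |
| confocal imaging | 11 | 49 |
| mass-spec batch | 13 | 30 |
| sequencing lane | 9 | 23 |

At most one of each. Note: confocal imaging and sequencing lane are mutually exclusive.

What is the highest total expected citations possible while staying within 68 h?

Best packing: AFM scan + electrophysiology block + patch-clamp session + flow-cytometry panel + SAXS beamtime + confocal imaging — 64 h, 224 total.

224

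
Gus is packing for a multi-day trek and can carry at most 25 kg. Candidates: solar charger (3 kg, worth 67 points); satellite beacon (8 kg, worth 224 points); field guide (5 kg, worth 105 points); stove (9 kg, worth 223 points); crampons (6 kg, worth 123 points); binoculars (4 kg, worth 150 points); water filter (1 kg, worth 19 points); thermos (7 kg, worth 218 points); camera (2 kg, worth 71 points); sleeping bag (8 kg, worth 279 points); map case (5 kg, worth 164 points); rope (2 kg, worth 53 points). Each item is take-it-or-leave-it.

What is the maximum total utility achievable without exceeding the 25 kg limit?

A density-first pass picks solar charger + binoculars + water filter + camera + sleeping bag + map case + rope — 803 at 25 kg.
Dropping solar charger and camera and rope frees 7 kg; slotting in thermos (7 kg) lifts the total to 830 at 25 kg.

830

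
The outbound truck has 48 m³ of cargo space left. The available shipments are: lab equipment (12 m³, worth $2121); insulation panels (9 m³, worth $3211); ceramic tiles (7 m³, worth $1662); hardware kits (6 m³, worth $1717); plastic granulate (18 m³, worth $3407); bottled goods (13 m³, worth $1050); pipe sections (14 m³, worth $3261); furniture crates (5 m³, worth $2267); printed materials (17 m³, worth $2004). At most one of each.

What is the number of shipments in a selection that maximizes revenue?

5

The maximum revenue within 48 m³ is 12577.
One optimal bundle: lab equipment + insulation panels + hardware kits + pipe sections + furniture crates (46 m³).
All optima have 5 shipments.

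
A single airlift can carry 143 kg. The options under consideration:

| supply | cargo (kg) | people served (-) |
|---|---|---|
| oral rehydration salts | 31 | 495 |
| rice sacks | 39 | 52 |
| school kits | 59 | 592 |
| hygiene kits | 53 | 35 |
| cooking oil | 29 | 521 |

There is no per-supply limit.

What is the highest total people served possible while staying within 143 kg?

By people served per kg: cooking oil 17.97, oral rehydration salts 15.97, school kits 10.03 lead.
4×cooking oil uses 116 of the 143 kg and totals 2084.
No other feasible combination exceeds 2084.

2084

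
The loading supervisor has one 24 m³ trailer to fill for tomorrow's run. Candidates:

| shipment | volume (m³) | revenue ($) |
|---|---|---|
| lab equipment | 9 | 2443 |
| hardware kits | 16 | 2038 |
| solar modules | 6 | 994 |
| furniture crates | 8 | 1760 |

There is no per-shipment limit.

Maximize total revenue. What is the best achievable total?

5880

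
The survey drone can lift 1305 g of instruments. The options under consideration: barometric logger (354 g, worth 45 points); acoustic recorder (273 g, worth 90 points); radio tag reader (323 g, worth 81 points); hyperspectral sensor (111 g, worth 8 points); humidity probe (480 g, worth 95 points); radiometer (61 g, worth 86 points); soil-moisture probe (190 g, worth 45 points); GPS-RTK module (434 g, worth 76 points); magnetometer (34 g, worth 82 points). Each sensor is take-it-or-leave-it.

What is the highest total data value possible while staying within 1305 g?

442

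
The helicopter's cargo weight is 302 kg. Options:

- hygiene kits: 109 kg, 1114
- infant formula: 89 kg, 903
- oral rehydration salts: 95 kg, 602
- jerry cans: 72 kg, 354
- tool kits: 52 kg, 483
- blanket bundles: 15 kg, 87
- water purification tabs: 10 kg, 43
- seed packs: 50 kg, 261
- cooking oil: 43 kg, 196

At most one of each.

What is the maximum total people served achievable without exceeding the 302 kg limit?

2761

Taking the top-ratio supplies first gives hygiene kits + infant formula + tool kits + blanket bundles + water purification tabs for 2630 (275 kg).
Dropping blanket bundles and water purification tabs frees 25 kg; slotting in seed packs (50 kg) lifts the total to 2761 at 300 kg.
Next best is hygiene kits + infant formula + tool kits + cooking oil at 2696 (293 kg) — short by 65.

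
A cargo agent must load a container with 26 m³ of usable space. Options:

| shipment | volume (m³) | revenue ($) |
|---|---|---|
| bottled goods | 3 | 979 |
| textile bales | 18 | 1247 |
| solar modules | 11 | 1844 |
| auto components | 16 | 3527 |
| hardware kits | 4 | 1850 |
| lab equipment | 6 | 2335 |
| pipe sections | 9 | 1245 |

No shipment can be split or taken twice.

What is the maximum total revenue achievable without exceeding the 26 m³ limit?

Greedy by ratio would take bottled goods + solar modules + hardware kits + lab equipment: 24 m³ used, total 7008.
The 14 m³ tied up in bottled goods and solar modules is better spent on auto components — total rises to 7712 (26 m³).

7712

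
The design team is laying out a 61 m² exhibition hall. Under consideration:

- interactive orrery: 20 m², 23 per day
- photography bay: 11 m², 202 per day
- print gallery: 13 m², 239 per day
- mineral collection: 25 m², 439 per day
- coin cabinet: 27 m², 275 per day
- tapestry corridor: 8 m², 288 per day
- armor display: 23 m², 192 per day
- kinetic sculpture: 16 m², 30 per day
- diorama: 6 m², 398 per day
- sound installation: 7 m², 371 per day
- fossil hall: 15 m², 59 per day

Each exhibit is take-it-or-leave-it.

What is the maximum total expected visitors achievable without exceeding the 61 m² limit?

1735

The ratio heuristic lands on photography bay + print gallery + tapestry corridor + diorama + sound installation + fossil hall (1557) but leaves 1 m² idle.
Dropping photography bay and fossil hall frees 26 m²; slotting in mineral collection (25 m²) lifts the total to 1735 at 59 m².
Nothing else within 61 m² beats 1735.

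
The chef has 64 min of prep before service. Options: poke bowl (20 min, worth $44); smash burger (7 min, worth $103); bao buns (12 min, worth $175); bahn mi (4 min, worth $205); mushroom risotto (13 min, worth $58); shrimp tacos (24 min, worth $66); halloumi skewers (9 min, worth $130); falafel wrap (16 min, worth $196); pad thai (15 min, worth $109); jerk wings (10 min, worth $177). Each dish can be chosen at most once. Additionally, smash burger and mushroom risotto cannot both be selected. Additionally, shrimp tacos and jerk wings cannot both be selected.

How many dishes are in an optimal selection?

6

Best achievable profit is 986.
smash burger + bao buns + bahn mi + halloumi skewers + falafel wrap + jerk wings hits 986 at 58 min.
All optima have 6 dishes.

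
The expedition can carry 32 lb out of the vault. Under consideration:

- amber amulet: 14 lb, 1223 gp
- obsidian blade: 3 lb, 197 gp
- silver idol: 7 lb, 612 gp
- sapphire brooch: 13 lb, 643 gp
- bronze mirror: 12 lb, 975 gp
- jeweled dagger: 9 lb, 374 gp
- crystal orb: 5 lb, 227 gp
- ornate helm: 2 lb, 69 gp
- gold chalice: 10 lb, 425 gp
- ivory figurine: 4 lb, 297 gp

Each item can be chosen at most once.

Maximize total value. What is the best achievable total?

Greedy by ratio would take amber amulet + obsidian blade + silver idol + ornate helm + ivory figurine: 30 lb used, total 2398.
The 10 lb tied up in obsidian blade and silver idol is better spent on bronze mirror — total rises to 2564 (32 lb).

2564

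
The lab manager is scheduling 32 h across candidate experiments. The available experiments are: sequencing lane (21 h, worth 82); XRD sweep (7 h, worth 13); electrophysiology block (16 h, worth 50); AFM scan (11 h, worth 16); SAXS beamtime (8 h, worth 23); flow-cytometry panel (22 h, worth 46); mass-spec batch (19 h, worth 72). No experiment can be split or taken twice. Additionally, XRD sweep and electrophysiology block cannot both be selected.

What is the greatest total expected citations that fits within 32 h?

Taking sequencing lane + SAXS beamtime: 29 h used, 105 in expected citations.
Next best is sequencing lane + AFM scan at 98 (32 h) — short by 7.

105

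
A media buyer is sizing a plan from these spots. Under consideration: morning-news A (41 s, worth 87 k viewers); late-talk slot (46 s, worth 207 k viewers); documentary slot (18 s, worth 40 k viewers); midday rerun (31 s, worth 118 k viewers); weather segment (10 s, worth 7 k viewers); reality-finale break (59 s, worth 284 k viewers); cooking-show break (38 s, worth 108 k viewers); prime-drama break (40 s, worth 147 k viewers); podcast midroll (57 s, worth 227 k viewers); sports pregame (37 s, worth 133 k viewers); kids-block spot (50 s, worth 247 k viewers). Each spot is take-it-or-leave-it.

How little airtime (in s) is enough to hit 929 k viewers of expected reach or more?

212

Minimise s subject to total expected reach ≥ 929.
Taking late-talk slot + reality-finale break + podcast midroll + kids-block spot gives 965 (≥ 929) for 212 s.
No combination under 212 s hits 929.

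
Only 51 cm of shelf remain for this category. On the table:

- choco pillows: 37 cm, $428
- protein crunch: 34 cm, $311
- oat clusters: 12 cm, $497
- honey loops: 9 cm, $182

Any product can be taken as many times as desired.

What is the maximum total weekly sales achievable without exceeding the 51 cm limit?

Density check — oat clusters 41.42, honey loops 20.22, choco pillows 11.57, protein crunch 9.15 are the best per cm.
Best packing: 4×oat clusters — 48 cm, 1988 total.
No other feasible combination exceeds 1988.

1988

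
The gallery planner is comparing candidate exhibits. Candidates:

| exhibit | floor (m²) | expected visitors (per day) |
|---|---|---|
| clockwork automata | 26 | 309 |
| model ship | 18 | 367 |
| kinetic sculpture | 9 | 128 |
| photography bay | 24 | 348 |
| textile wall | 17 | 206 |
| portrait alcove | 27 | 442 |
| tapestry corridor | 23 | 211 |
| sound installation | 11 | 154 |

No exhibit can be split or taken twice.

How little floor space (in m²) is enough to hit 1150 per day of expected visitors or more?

69

Look for the lowest-floor combination reaching 1150.
model ship + photography bay + portrait alcove: 1157 expected visitors at 69 m².
No combination under 69 m² hits 1150.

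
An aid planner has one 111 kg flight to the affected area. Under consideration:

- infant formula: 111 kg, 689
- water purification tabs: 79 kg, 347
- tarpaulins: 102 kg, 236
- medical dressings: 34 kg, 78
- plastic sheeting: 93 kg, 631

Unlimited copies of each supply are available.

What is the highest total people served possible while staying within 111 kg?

689

Greedy by ratio would take plastic sheeting: 93 kg used, total 631.
Replace plastic sheeting with infant formula: the trade gains 58 net, giving 689 at 111 kg.
That's the maximum — no swap from here does better than 689.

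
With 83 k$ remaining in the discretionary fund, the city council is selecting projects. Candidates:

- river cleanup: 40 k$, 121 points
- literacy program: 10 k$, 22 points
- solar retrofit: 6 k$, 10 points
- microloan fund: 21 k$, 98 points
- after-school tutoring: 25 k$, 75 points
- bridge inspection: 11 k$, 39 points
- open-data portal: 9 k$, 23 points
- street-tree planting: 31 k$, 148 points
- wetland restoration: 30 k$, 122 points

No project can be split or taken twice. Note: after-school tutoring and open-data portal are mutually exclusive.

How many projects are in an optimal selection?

3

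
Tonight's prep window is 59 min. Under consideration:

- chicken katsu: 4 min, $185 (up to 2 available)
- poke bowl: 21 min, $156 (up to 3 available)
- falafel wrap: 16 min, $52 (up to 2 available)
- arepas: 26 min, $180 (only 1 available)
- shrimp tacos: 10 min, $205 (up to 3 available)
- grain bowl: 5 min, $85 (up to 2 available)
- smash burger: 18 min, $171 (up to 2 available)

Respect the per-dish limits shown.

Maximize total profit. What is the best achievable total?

1156

Taking the top-ratio dishes first gives 2×chicken katsu + 3×shrimp tacos + 2×grain bowl for 1155 (48 min).
Replace 2×grain bowl with smash burger: the trade gains 1 net, giving 1156 at 56 min.
That's the maximum — no swap from here does better than 1156.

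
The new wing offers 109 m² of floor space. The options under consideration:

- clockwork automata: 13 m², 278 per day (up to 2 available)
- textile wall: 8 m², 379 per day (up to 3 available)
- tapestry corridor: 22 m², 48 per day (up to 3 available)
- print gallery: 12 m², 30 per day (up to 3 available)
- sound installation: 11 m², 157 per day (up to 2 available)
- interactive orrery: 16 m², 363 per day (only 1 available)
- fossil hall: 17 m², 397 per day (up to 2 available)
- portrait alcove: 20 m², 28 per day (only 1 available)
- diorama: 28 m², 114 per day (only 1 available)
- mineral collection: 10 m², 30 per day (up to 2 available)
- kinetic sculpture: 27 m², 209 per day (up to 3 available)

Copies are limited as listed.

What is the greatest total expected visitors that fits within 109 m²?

2886

Greedy by ratio would take 2×clockwork automata + 3×textile wall + interactive orrery + 2×fossil hall: 100 m² used, total 2850.
Dropping clockwork automata frees 13 m²; slotting in 2×sound installation (22 m²) lifts the total to 2886 at 109 m².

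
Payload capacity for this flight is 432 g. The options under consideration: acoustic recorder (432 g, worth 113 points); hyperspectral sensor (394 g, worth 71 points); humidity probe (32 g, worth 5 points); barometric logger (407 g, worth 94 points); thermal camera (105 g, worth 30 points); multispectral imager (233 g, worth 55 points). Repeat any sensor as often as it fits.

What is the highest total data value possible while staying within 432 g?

4×thermal camera uses 420 of the 432 g and totals 120.
Nothing else within 432 g beats 120.

120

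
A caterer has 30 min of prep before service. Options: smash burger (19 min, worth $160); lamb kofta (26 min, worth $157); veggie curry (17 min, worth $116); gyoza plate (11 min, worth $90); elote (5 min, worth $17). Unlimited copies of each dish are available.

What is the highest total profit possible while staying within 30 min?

250

The ratio ordering already packs tightly: smash burger + gyoza plate, 30 min, 250.
That's the maximum — no swap from here does better than 250.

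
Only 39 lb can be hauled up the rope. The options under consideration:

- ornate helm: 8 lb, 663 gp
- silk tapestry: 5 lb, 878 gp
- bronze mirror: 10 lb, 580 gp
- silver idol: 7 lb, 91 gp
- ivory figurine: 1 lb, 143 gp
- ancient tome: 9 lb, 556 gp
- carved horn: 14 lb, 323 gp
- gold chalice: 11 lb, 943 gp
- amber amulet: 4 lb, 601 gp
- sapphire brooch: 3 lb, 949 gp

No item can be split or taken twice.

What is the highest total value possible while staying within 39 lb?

Taking ornate helm + silk tapestry + silver idol + ivory figurine + gold chalice + amber amulet + sapphire brooch: 39 lb used, 4268 in value.
Nothing else within 39 lb beats 4268.

4268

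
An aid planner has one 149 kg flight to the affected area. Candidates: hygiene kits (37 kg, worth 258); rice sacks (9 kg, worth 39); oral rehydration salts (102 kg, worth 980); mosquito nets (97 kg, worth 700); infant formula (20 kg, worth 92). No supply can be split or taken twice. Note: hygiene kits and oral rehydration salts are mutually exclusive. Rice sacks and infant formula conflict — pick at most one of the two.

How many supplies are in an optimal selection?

2

The maximum people served within 149 kg is 1072.
oral rehydration salts + infant formula hits 1072 at 122 kg.
Every optimal selection uses 2 supplies.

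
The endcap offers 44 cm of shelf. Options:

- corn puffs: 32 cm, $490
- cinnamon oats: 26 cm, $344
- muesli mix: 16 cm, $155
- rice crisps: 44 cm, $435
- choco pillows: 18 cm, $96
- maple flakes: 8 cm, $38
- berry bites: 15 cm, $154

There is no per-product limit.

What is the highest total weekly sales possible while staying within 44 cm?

528

The ratio ordering already packs tightly: corn puffs + maple flakes, 40 cm, 528.
Nothing else within 44 cm beats 528.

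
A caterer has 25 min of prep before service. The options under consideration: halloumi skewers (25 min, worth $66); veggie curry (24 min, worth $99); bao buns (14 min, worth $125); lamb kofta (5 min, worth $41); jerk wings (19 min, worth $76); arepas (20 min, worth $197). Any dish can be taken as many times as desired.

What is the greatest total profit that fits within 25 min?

Best packing: lamb kofta + arepas — 25 min, 238 total.
Every other selection either busts 25 min or fails to beat 238.

238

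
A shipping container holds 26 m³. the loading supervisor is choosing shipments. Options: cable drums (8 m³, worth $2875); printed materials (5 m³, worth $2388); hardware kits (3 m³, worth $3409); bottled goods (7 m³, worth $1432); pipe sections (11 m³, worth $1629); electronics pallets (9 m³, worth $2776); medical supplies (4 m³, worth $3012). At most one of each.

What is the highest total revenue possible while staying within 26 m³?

12072

A density-first pass picks cable drums + printed materials + hardware kits + medical supplies — 11684 at 20 m³.
The 5 m³ tied up in printed materials is better spent on electronics pallets — total rises to 12072 (24 m³).
An exhaustive check of the 128 subsets confirms 12072.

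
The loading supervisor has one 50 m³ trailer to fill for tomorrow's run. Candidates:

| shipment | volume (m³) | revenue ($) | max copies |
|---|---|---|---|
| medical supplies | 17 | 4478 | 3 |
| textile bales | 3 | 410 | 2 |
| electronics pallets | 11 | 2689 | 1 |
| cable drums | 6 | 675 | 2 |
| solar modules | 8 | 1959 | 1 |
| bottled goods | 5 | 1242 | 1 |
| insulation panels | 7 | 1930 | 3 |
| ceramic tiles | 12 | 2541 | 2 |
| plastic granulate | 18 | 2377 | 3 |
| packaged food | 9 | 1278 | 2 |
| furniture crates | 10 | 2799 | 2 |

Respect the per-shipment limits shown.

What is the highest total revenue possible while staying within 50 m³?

13389

By revenue per m³: furniture crates 279.90, insulation panels 275.71, medical supplies 263.41 lead.
Taking the top-ratio shipments first gives textile bales + bottled goods + 3×insulation panels + 2×furniture crates for 13040 (49 m³).
The 10 m³ tied up in textile bales and insulation panels is better spent on electronics pallets — total rises to 13389 (50 m³).
No other feasible combination exceeds 13389.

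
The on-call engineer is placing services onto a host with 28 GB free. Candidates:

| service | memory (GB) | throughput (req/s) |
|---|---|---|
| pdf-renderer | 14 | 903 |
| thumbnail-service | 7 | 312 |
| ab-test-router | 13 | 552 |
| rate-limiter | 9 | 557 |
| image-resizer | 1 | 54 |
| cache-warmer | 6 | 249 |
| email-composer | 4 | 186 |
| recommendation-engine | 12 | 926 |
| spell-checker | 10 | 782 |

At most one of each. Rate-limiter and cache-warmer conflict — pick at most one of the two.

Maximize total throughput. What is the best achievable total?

1957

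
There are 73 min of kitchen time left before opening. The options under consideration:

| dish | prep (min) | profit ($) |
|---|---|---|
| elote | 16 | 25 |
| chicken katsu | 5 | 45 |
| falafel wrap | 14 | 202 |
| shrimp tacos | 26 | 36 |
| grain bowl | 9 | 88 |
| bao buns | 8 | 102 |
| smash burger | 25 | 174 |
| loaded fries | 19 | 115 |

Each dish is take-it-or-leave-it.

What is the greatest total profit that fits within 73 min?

638

By profit per min: falafel wrap 14.43, bao buns 12.75, grain bowl 9.78, chicken katsu 9.00 lead.
Filling by ratio: chicken katsu + falafel wrap + grain bowl + bao buns + smash burger for 611, with 12 min left unused.
The 9 min tied up in grain bowl is better spent on loaded fries — total rises to 638 (71 min).
Next best is chicken katsu + falafel wrap + grain bowl + smash burger + loaded fries at 624 (72 min) — short by 14.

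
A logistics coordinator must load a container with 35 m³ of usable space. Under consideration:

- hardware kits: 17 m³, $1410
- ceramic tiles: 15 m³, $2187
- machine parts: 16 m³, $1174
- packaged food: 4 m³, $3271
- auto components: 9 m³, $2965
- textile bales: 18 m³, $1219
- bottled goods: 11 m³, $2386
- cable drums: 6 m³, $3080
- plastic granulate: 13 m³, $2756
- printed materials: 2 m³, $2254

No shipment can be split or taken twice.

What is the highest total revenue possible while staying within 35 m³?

Density check — printed materials 1127.00, packaged food 817.75, cable drums 513.33 are the best per m³.
A density-first pass picks packaged food + auto components + bottled goods + cable drums + printed materials — 13956 at 32 m³.
Replace bottled goods with plastic granulate: the trade gains 370 net, giving 14326 at 34 m³.
Next best is packaged food + auto components + bottled goods + cable drums + printed materials at 13956 (32 m³) — short by 370.

14326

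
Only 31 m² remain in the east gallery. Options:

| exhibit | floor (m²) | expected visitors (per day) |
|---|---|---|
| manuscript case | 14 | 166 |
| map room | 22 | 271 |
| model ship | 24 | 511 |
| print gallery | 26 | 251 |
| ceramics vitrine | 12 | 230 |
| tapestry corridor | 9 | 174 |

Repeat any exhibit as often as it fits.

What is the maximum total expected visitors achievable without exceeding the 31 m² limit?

578

Ranking by ratio (expected visitors/m²): model ship 21.29, tapestry corridor 19.33, ceramics vitrine 19.17.
The ratio heuristic lands on model ship (511) but leaves 7 m² idle.
Dropping model ship frees 24 m²; slotting in ceramics vitrine + 2×tapestry corridor (30 m²) lifts the total to 578 at 30 m².
The spare 1 m² is too small for any remaining exhibit, and no exchange beats 578.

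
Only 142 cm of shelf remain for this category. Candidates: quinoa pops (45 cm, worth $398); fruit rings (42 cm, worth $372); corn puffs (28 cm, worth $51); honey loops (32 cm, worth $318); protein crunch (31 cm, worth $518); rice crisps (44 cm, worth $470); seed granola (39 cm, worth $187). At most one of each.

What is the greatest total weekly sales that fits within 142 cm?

Density check — protein crunch 16.71, rice crisps 10.68, honey loops 9.94 are the best per cm.
Greedy by ratio would take corn puffs + honey loops + protein crunch + rice crisps: 135 cm used, total 1357.
The 60 cm tied up in corn puffs and honey loops is better spent on quinoa pops — total rises to 1386 (120 cm).
An exhaustive check of the 128 subsets confirms 1386.

1386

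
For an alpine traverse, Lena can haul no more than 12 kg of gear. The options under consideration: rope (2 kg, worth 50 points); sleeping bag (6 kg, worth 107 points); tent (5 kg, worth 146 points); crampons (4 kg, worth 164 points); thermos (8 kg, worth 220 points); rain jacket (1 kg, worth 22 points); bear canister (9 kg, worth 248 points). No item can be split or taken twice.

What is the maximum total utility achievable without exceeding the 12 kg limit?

Ranking by ratio (utility/kg): crampons 41.00, tent 29.20, bear canister 27.56.
Greedy by ratio would take rope + tent + crampons + rain jacket: 12 kg used, total 382.
Replace rope and tent and rain jacket with thermos: the trade gains 2 net, giving 384 at 12 kg.
Every other selection either busts 12 kg or fails to beat 384.

384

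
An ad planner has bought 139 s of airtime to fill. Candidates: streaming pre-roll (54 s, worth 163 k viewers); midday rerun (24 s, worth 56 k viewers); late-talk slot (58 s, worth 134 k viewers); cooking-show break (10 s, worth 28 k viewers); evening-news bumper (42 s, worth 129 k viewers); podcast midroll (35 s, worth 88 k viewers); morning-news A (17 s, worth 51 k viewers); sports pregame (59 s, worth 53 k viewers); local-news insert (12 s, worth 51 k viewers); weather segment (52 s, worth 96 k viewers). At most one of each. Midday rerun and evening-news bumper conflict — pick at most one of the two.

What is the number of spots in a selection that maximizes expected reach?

5

The maximum expected reach within 139 s is 422.
streaming pre-roll + cooking-show break + evening-news bumper + morning-news A + local-news insert hits 422 at 135 s.
Every optimal selection uses 5 spots.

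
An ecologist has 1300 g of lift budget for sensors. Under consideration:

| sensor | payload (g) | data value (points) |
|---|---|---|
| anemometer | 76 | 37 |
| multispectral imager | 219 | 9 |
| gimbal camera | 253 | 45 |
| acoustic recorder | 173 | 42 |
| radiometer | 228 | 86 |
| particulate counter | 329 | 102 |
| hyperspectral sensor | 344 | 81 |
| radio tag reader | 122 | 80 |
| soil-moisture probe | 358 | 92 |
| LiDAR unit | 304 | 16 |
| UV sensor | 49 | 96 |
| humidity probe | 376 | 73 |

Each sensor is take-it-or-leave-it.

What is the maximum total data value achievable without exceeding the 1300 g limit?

498

Density check — UV sensor 1.96, radio tag reader 0.66, anemometer 0.49 are the best per g.
Filling by ratio: anemometer + radiometer + particulate counter + radio tag reader + soil-moisture probe + UV sensor for 493, with 138 g left unused.
Replace anemometer with acoustic recorder: the trade gains 5 net, giving 498 at 1259 g.
Nothing else within 1300 g beats 498.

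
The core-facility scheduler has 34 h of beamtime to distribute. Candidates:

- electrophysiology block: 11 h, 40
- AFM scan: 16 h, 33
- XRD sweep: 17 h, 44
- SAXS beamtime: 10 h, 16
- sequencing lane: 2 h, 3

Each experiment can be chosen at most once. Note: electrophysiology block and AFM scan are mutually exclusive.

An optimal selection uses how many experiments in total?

3

Best achievable expected citations is 87.
One optimal bundle: electrophysiology block + XRD sweep + sequencing lane (30 h).
Every optimal selection uses 3 experiments.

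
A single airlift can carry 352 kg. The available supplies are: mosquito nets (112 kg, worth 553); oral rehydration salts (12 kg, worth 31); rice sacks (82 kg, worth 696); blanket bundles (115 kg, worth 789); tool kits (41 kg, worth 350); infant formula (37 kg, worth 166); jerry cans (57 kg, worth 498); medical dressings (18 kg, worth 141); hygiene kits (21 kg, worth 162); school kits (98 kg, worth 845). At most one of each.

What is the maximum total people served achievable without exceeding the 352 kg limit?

2828

Ranking by ratio (people served/kg): jerry cans 8.74, school kits 8.62, tool kits 8.54, rice sacks 8.49.
A density-first pass picks oral rehydration salts + rice sacks + tool kits + jerry cans + medical dressings + hygiene kits + school kits — 2723 at 329 kg.
But rice sacks + blanket bundles + jerry cans + school kits fits in 352 kg and reaches 2828.
An exhaustive check of the 1024 subsets confirms 2828.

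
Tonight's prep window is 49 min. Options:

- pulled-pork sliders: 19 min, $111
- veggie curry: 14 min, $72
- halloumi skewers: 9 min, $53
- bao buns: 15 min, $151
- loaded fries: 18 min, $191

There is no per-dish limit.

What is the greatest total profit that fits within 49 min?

Density check — loaded fries 10.61, bao buns 10.07, halloumi skewers 5.89, pulled-pork sliders 5.84 are the best per min.
A density-first pass picks halloumi skewers + 2×loaded fries — 435 at 45 min.
Replace halloumi skewers and loaded fries with 2×bao buns: the trade gains 58 net, giving 493 at 48 min.
No other feasible combination exceeds 493.

493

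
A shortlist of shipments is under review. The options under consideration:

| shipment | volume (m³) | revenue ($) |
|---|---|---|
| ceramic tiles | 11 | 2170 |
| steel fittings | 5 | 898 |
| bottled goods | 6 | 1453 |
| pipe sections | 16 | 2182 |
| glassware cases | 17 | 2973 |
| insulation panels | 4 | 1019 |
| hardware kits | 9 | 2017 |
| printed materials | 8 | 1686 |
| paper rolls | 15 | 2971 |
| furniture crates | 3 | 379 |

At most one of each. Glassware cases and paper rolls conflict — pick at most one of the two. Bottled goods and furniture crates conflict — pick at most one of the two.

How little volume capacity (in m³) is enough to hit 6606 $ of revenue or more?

Minimise m³ subject to total revenue ≥ 6606.
ceramic tiles + bottled goods + insulation panels + hardware kits: 6659 revenue at 30 m³.
No combination under 30 m³ hits 6606.

30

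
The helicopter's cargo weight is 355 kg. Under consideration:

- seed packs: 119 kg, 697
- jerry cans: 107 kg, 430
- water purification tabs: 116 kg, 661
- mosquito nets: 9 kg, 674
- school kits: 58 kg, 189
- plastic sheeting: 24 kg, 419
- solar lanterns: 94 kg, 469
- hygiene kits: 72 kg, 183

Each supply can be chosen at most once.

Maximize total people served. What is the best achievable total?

2689

Density check — mosquito nets 74.89, plastic sheeting 17.46, seed packs 5.86, water purification tabs 5.70 are the best per kg.
Filling by ratio: seed packs + water purification tabs + mosquito nets + school kits + plastic sheeting for 2640, with 29 kg left unused.
Dropping water purification tabs and school kits frees 174 kg; slotting in jerry cans + solar lanterns (201 kg) lifts the total to 2689 at 353 kg.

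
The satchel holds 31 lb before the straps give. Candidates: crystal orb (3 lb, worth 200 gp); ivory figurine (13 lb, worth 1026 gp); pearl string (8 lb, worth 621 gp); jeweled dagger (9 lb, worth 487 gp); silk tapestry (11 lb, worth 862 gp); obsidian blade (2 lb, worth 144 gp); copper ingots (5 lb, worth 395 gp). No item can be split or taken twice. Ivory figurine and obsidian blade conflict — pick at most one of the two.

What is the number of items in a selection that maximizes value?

3

The maximum value within 31 lb is 2283.
One optimal bundle: ivory figurine + silk tapestry + copper ingots (29 lb).
All optima have 3 items.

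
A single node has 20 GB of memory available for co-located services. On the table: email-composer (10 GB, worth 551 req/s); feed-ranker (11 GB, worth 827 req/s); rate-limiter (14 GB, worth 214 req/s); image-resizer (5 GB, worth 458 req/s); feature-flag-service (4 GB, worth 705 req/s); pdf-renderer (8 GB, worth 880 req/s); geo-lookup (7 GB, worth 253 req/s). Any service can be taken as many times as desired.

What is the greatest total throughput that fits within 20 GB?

3525

By throughput per GB: feature-flag-service 176.25, pdf-renderer 110.00, image-resizer 91.60 lead.
Taking 5×feature-flag-service: 20 GB used, 3525 in throughput.
Nothing else within 20 GB beats 3525.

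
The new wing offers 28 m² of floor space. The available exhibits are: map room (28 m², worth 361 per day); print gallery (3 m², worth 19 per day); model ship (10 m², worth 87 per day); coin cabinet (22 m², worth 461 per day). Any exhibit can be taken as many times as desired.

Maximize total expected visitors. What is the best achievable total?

499

2×print gallery + coin cabinet uses 28 of the 28 m² and totals 499.
That's the maximum — no swap from here does better than 499.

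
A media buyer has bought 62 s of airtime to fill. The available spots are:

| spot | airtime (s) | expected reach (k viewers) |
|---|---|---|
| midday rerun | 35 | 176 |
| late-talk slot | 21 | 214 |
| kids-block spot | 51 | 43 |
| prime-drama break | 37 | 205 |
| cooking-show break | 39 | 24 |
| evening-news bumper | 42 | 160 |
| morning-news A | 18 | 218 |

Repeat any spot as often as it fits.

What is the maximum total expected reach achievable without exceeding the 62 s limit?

654

Best packing: 3×morning-news A — 54 s, 654 total.
Every other selection either busts 62 s or fails to beat 654.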